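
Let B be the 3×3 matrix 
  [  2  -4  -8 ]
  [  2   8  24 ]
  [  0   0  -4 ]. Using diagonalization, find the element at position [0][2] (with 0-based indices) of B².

-80

Characteristic polynomial: μ^3 - 6μ^2 - 16μ + 96 = (μ - 6)(μ - 4)(μ + 4), so the eigenvalues are -4, 4, 6.
μ=4: eigenvector (-2, 1, 0).
μ=6: eigenvector (-1, 1, 0).
μ=-4: eigenvector (0, -2, 1).
P = [[-2, -1, 0], [1, 1, -2], [0, 0, 1]], D = diag(4, 6, -4), P⁻¹ = [[-1, -1, -2], [1, 2, 4], [0, 0, 1]].
B² = P·diag(16, 36, 16)·P⁻¹ = [[-4, -40, -80], [20, 56, 80], [0, 0, 16]].
The requested entry is -80.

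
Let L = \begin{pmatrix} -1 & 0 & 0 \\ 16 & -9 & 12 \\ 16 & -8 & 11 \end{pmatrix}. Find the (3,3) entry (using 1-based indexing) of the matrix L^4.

Characteristic polynomial: t^3 - t^2 - 5t - 3 = (t - 3)(t + 1)^2, so the eigenvalues are -1, -1, 3.
t=-1: eigenvector (1, 2, 0).
t=-1: eigenvector (0, 3, 2).
t=3: eigenvector (0, 1, 1).
P = [[1, 0, 0], [2, 3, 1], [0, 2, 1]], D = diag(-1, -1, 3), P⁻¹ = [[1, 0, 0], [-2, 1, -1], [4, -2, 3]].
L⁴ = P·diag(1, 1, 81)·P⁻¹ = [[1, 0, 0], [320, -159, 240], [320, -160, 241]].
The requested entry is 241.

241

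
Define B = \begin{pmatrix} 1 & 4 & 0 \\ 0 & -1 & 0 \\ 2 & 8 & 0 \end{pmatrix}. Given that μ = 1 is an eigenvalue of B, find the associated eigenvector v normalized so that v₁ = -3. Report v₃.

B − 1I = [[0, 4, 0], [0, -2, 0], [2, 8, -1]].
Solving (B − 1I)v = 0 gives the eigenspace spanned by (-3, 0, -6).
With v₁ = -3, v = (-3, 0, -6), so v₃ = -6.

-6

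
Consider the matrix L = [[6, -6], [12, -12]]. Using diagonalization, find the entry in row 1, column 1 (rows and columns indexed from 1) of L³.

216

Characteristic polynomial: s^2 + 6s = s(s + 6), so the eigenvalues are -6, 0.
s=-6: eigenvector (-1, -2).
s=0: eigenvector (-1, -1).
P = [[-1, -1], [-2, -1]], D = diag(-6, 0), P⁻¹ = [[1, -1], [-2, 1]].
L³ = P·diag(-216, 0)·P⁻¹ = [[216, -216], [432, -432]].
The requested entry is 216.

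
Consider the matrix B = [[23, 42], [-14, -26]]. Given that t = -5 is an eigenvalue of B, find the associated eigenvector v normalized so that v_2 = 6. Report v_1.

-9

B + 5I = [[28, 42], [-14, -21]].
Solving (B + 5I)v = 0 gives the eigenspace spanned by (-9, 6).
With v_2 = 6, v = (-9, 6), so v_1 = -9.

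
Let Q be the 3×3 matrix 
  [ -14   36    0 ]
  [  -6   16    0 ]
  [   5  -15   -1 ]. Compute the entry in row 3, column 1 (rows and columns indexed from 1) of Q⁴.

255

Characteristic polynomial: s^3 - s^2 - 10s - 8 = (s - 4)(s + 1)(s + 2), so the eigenvalues are -2, -1, 4.
s=-2: eigenvector (3, 1, 0).
s=4: eigenvector (2, 1, -1).
s=-1: eigenvector (0, 0, 1).
P = [[3, 2, 0], [1, 1, 0], [0, -1, 1]], D = diag(-2, 4, -1), P⁻¹ = [[1, -2, 0], [-1, 3, 0], [-1, 3, 1]].
Q⁴ = P·diag(16, 256, 1)·P⁻¹ = [[-464, 1440, 0], [-240, 736, 0], [255, -765, 1]].
The requested entry is 255.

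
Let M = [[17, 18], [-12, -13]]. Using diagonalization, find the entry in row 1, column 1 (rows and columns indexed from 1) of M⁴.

1873

Characteristic polynomial: s^2 - 4s - 5 = (s - 5)(s + 1), so the eigenvalues are -1, 5.
s=-1: eigenvector (1, -1).
s=5: eigenvector (3, -2).
P = [[1, 3], [-1, -2]], D = diag(-1, 5), P⁻¹ = [[-2, -3], [1, 1]].
M⁴ = P·diag(1, 625)·P⁻¹ = [[1873, 1872], [-1248, -1247]].
The requested entry is 1873.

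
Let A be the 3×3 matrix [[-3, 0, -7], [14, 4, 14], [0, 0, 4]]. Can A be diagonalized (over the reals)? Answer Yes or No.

Characteristic polynomial: p(s) = s^3 - 5s^2 - 8s + 48 = (s - 4)^2(s + 3).
s = 4 has algebraic multiplicity 2; rank(A − 4I) = 1, so geometric multiplicity = 2.
Every eigenvalue has geometric = algebraic multiplicity, so A is diagonalizable.

Yes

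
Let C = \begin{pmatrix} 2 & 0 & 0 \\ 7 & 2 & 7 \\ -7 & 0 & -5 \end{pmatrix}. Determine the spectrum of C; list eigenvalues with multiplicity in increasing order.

Characteristic polynomial: p(t) = t^3 + t^2 - 16t + 20 = (t - 2)^2(t + 5).
Roots (with multiplicity): -5, 2, 2.

-5, 2, 2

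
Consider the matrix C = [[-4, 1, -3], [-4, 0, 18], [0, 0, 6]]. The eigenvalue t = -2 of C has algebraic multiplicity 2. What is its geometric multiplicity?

1

C + 2I = [[-2, 1, -3], [-4, 2, 18], [0, 0, 8]].
This matrix has rank 2, so its null space has dimension 3 − 2 = 1.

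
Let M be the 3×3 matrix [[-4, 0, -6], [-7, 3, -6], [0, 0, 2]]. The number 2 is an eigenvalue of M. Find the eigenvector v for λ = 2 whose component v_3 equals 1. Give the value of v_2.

M − 2I = [[-6, 0, -6], [-7, 1, -6], [0, 0, 0]].
Solving (M − 2I)v = 0 gives the eigenspace spanned by (-1, -1, 1).
With v_3 = 1, v = (-1, -1, 1), so v_2 = -1.

-1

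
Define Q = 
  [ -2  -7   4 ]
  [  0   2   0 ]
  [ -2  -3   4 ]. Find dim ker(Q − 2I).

Q − 2I = [[-4, -7, 4], [0, 0, 0], [-2, -3, 2]].
This matrix has rank 2, so its null space has dimension 3 − 2 = 1.

1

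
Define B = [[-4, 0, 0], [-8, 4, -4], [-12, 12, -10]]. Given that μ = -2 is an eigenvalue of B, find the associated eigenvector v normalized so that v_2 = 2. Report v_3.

B + 2I = [[-2, 0, 0], [-8, 6, -4], [-12, 12, -8]].
Solving (B + 2I)v = 0 gives the eigenspace spanned by (0, 2, 3).
With v_2 = 2, v = (0, 2, 3), so v_3 = 3.

3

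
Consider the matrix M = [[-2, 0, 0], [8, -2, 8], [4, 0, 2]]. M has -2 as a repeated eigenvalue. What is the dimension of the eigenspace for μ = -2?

2

M + 2I = [[0, 0, 0], [8, 0, 8], [4, 0, 4]].
This matrix has rank 1, so its null space has dimension 3 − 1 = 2.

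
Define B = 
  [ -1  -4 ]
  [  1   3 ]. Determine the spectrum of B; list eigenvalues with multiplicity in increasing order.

Characteristic polynomial: p(λ) = λ^2 - 2λ + 1 = (λ - 1)^2.
Roots (with multiplicity): 1, 1.

1, 1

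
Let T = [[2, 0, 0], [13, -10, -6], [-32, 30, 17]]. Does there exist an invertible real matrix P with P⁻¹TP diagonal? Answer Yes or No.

No

Characteristic polynomial: p(s) = s^3 - 9s^2 + 24s - 20 = (s - 5)(s - 2)^2.
s = 2 has algebraic multiplicity 2; rank(T − 2I) = 2, so geometric multiplicity = 1.
Geometric multiplicity < algebraic multiplicity, so T is not diagonalizable.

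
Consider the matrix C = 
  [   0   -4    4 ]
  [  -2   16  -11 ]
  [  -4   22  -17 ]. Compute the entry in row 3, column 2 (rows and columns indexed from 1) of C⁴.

Characteristic polynomial: λ^3 + λ^2 - 22λ - 40 = (λ - 5)(λ + 2)(λ + 4), so the eigenvalues are -4, -2, 5.
λ=-4: eigenvector (-1, 1, 2).
λ=-2: eigenvector (2, -1, -2).
λ=5: eigenvector (0, 1, 1).
P = [[-1, 2, 0], [1, -1, 1], [2, -2, 1]], D = diag(-4, -2, 5), P⁻¹ = [[1, -2, 2], [1, -1, 1], [0, 2, -1]].
C⁴ = P·diag(256, 16, 625)·P⁻¹ = [[-224, 480, -480], [240, 754, -129], [480, 258, 367]].
The requested entry is 258.

258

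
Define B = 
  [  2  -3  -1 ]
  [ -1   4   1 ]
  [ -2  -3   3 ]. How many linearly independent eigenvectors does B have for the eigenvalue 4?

B − 4I = [[-2, -3, -1], [-1, 0, 1], [-2, -3, -1]].
This matrix has rank 2, so its null space has dimension 3 − 2 = 1.

1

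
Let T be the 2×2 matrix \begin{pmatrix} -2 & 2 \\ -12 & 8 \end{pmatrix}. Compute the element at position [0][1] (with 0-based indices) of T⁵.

992

Characteristic polynomial: λ^2 - 6λ + 8 = (λ - 4)(λ - 2), so the eigenvalues are 2, 4.
λ=4: eigenvector (1, 3).
λ=2: eigenvector (-1, -2).
P = [[1, -1], [3, -2]], D = diag(4, 2), P⁻¹ = [[-2, 1], [-3, 1]].
T⁵ = P·diag(1024, 32)·P⁻¹ = [[-1952, 992], [-5952, 3008]].
The requested entry is 992.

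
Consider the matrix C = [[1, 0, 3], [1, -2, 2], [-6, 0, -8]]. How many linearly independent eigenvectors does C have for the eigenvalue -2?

1

C + 2I = [[3, 0, 3], [1, 0, 2], [-6, 0, -6]].
This matrix has rank 2, so its null space has dimension 3 − 2 = 1.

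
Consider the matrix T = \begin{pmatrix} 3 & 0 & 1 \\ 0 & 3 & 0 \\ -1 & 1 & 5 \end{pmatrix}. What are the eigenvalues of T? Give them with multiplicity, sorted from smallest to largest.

3, 4, 4

Characteristic polynomial: p(s) = s^3 - 11s^2 + 40s - 48 = (s - 4)^2(s - 3).
Roots (with multiplicity): 3, 4, 4.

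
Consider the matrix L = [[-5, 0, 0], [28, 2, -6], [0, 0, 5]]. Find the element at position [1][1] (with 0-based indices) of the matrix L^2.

Characteristic polynomial: λ^3 - 2λ^2 - 25λ + 50 = (λ - 5)(λ - 2)(λ + 5), so the eigenvalues are -5, 2, 5.
λ=-5: eigenvector (1, -4, 0).
λ=2: eigenvector (0, 1, 0).
λ=5: eigenvector (0, -2, 1).
P = [[1, 0, 0], [-4, 1, -2], [0, 0, 1]], D = diag(-5, 2, 5), P⁻¹ = [[1, 0, 0], [4, 1, 2], [0, 0, 1]].
L² = P·diag(25, 4, 25)·P⁻¹ = [[25, 0, 0], [-84, 4, -42], [0, 0, 25]].
The requested entry is 4.

4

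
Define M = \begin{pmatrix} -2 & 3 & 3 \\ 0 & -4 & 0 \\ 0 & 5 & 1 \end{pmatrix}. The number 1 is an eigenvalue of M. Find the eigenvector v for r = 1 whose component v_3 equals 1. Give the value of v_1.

M − 1I = [[-3, 3, 3], [0, -5, 0], [0, 5, 0]].
Solving (M − 1I)v = 0 gives the eigenspace spanned by (1, 0, 1).
With v_3 = 1, v = (1, 0, 1), so v_1 = 1.

1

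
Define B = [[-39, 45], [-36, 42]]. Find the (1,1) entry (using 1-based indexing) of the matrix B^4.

-4779

Characteristic polynomial: λ^2 - 3λ - 18 = (λ - 6)(λ + 3), so the eigenvalues are -3, 6.
λ=-3: eigenvector (5, 4).
λ=6: eigenvector (1, 1).
P = [[5, 1], [4, 1]], D = diag(-3, 6), P⁻¹ = [[1, -1], [-4, 5]].
B⁴ = P·diag(81, 1296)·P⁻¹ = [[-4779, 6075], [-4860, 6156]].
The requested entry is -4779.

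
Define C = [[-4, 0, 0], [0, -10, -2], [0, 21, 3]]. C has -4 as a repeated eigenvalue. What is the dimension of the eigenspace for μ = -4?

C + 4I = [[0, 0, 0], [0, -6, -2], [0, 21, 7]].
This matrix has rank 1, so its null space has dimension 3 − 1 = 2.

2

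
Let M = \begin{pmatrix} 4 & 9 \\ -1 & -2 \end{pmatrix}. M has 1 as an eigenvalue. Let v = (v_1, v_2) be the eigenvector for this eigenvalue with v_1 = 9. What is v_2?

M − 1I = [[3, 9], [-1, -3]].
Solving (M − 1I)v = 0 gives the eigenspace spanned by (9, -3).
With v_1 = 9, v = (9, -3), so v_2 = -3.

-3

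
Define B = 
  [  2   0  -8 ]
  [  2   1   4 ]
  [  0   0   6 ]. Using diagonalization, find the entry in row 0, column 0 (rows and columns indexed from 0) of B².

Characteristic polynomial: λ^3 - 9λ^2 + 20λ - 12 = (λ - 6)(λ - 2)(λ - 1), so the eigenvalues are 1, 2, 6.
λ=2: eigenvector (1, 2, 0).
λ=1: eigenvector (0, 1, 0).
λ=6: eigenvector (-2, 0, 1).
P = [[1, 0, -2], [2, 1, 0], [0, 0, 1]], D = diag(2, 1, 6), P⁻¹ = [[1, 0, 2], [-2, 1, -4], [0, 0, 1]].
B² = P·diag(4, 1, 36)·P⁻¹ = [[4, 0, -64], [6, 1, 12], [0, 0, 36]].
The requested entry is 4.

4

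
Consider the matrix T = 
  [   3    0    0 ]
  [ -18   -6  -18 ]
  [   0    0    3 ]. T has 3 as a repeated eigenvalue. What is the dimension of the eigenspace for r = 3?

2

T − 3I = [[0, 0, 0], [-18, -9, -18], [0, 0, 0]].
This matrix has rank 1, so its null space has dimension 3 − 1 = 2.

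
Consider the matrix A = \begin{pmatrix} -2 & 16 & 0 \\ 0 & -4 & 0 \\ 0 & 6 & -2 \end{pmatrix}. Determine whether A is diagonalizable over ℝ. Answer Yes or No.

Yes

Characteristic polynomial: p(s) = s^3 + 8s^2 + 20s + 16 = (s + 2)^2(s + 4).
s = -2 has algebraic multiplicity 2; rank(A + 2I) = 1, so geometric multiplicity = 2.
Every eigenvalue has geometric = algebraic multiplicity, so A is diagonalizable.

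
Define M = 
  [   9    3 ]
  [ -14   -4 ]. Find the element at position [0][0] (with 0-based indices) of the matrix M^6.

4719

Characteristic polynomial: t^2 - 5t + 6 = (t - 3)(t - 2), so the eigenvalues are 2, 3.
t=3: eigenvector (1, -2).
t=2: eigenvector (3, -7).
P = [[1, 3], [-2, -7]], D = diag(3, 2), P⁻¹ = [[7, 3], [-2, -1]].
M⁶ = P·diag(729, 64)·P⁻¹ = [[4719, 1995], [-9310, -3926]].
The requested entry is 4719.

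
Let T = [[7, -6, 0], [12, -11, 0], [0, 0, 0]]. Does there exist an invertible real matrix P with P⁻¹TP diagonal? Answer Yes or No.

Yes

Characteristic polynomial: p(λ) = λ^3 + 4λ^2 - 5λ = λ(λ - 1)(λ + 5).
All 3 eigenvalues are distinct, so T is diagonalizable.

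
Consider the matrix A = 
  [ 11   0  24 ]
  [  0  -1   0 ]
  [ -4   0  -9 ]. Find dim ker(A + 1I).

2

A + 1I = [[12, 0, 24], [0, 0, 0], [-4, 0, -8]].
This matrix has rank 1, so its null space has dimension 3 − 1 = 2.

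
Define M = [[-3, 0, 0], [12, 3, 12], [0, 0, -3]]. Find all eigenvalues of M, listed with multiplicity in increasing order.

Characteristic polynomial: p(t) = t^3 + 3t^2 - 9t - 27 = (t - 3)(t + 3)^2.
Roots (with multiplicity): -3, -3, 3.

-3, -3, 3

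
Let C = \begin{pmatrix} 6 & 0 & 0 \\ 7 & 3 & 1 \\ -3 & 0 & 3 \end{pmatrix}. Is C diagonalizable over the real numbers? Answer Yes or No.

No

Characteristic polynomial: p(μ) = μ^3 - 12μ^2 + 45μ - 54 = (μ - 6)(μ - 3)^2.
μ = 3 has algebraic multiplicity 2; rank(C − 3I) = 2, so geometric multiplicity = 1.
Geometric multiplicity < algebraic multiplicity, so C is not diagonalizable.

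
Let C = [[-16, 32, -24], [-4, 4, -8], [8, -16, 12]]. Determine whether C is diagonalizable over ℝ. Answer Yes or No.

Yes

Characteristic polynomial: p(s) = s^3 - 16s = s(s - 4)(s + 4).
All 3 eigenvalues are distinct, so C is diagonalizable.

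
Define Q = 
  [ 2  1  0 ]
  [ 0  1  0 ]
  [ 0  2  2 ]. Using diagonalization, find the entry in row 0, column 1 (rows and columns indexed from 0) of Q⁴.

15

Characteristic polynomial: μ^3 - 5μ^2 + 8μ - 4 = (μ - 2)^2(μ - 1), so the eigenvalues are 1, 2, 2.
μ=1: eigenvector (1, -1, 2).
μ=2: eigenvector (0, 0, 1).
μ=2: eigenvector (1, 0, 2).
P = [[1, 0, 1], [-1, 0, 0], [2, 1, 2]], D = diag(1, 2, 2), P⁻¹ = [[0, -1, 0], [-2, 0, 1], [1, 1, 0]].
Q⁴ = P·diag(1, 16, 16)·P⁻¹ = [[16, 15, 0], [0, 1, 0], [0, 30, 16]].
The requested entry is 15.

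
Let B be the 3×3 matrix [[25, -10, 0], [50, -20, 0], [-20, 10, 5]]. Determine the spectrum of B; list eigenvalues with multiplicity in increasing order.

0, 5, 5

Characteristic polynomial: p(μ) = μ^3 - 10μ^2 + 25μ = μ(μ - 5)^2.
Roots (with multiplicity): 0, 5, 5.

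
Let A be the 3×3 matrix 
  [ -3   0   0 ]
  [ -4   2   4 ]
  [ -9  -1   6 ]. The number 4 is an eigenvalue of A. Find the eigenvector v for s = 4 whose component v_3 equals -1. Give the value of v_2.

A − 4I = [[-7, 0, 0], [-4, -2, 4], [-9, -1, 2]].
Solving (A − 4I)v = 0 gives the eigenspace spanned by (0, -2, -1).
With v_3 = -1, v = (0, -2, -1), so v_2 = -2.

-2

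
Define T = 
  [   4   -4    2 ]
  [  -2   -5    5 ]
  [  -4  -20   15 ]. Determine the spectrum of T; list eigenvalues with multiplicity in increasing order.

Characteristic polynomial: p(s) = s^3 - 14s^2 + 65s - 100 = (s - 5)^2(s - 4).
Roots (with multiplicity): 4, 5, 5.

4, 5, 5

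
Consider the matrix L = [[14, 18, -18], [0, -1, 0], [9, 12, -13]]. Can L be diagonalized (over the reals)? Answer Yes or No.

Yes

Characteristic polynomial: p(t) = t^3 - 21t - 20 = (t - 5)(t + 1)(t + 4).
All 3 eigenvalues are distinct, so L is diagonalizable.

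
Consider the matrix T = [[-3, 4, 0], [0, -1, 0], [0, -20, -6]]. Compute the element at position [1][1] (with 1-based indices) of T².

9

Characteristic polynomial: r^3 + 10r^2 + 27r + 18 = (r + 1)(r + 3)(r + 6), so the eigenvalues are -6, -3, -1.
r=-1: eigenvector (2, 1, -4).
r=-3: eigenvector (1, 0, 0).
r=-6: eigenvector (0, 0, 1).
P = [[2, 1, 0], [1, 0, 0], [-4, 0, 1]], D = diag(-1, -3, -6), P⁻¹ = [[0, 1, 0], [1, -2, 0], [0, 4, 1]].
T² = P·diag(1, 9, 36)·P⁻¹ = [[9, -16, 0], [0, 1, 0], [0, 140, 36]].
The requested entry is 9.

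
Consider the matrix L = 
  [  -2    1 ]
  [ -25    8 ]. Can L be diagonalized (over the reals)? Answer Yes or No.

Characteristic polynomial: p(r) = r^2 - 6r + 9 = (r - 3)^2.
r = 3 has algebraic multiplicity 2; rank(L − 3I) = 1, so geometric multiplicity = 1.
Geometric multiplicity < algebraic multiplicity, so L is not diagonalizable.

No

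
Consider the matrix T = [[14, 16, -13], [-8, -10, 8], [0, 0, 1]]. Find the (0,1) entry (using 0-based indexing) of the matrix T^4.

Characteristic polynomial: r^3 - 5r^2 - 8r + 12 = (r - 6)(r - 1)(r + 2), so the eigenvalues are -2, 1, 6.
r=1: eigenvector (1, 0, 1).
r=-2: eigenvector (-1, 1, 0).
r=6: eigenvector (2, -1, 0).
P = [[1, -1, 2], [0, 1, -1], [1, 0, 0]], D = diag(1, -2, 6), P⁻¹ = [[0, 0, 1], [1, 2, -1], [1, 1, -1]].
T⁴ = P·diag(1, 16, 1296)·P⁻¹ = [[2576, 2560, -2575], [-1280, -1264, 1280], [0, 0, 1]].
The requested entry is 2560.

2560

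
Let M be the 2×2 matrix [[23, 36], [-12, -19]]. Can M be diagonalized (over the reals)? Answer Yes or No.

Yes

Characteristic polynomial: p(λ) = λ^2 - 4λ - 5 = (λ - 5)(λ + 1).
All 2 eigenvalues are distinct, so M is diagonalizable.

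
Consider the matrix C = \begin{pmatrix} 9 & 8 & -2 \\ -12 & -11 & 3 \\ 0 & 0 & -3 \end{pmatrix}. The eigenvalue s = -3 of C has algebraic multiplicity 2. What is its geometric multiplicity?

1

C + 3I = [[12, 8, -2], [-12, -8, 3], [0, 0, 0]].
This matrix has rank 2, so its null space has dimension 3 − 2 = 1.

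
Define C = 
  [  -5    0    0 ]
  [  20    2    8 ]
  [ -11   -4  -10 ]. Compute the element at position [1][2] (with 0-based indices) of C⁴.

Characteristic polynomial: μ^3 + 13μ^2 + 52μ + 60 = (μ + 2)(μ + 5)(μ + 6), so the eigenvalues are -6, -5, -2.
μ=-6: eigenvector (0, 1, -1).
μ=-5: eigenvector (1, -4, 1).
μ=-2: eigenvector (0, 2, -1).
P = [[0, 1, 0], [1, -4, 2], [-1, 1, -1]], D = diag(-6, -5, -2), P⁻¹ = [[-2, -1, -2], [1, 0, 0], [3, 1, 1]].
C⁴ = P·diag(1296, 625, 16)·P⁻¹ = [[625, 0, 0], [-4996, -1264, -2560], [3169, 1280, 2576]].
The requested entry is -2560.

-2560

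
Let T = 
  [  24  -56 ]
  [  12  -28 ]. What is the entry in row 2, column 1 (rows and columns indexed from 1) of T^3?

192

Characteristic polynomial: s^2 + 4s = s(s + 4), so the eigenvalues are -4, 0.
s=0: eigenvector (7, 3).
s=-4: eigenvector (2, 1).
P = [[7, 2], [3, 1]], D = diag(0, -4), P⁻¹ = [[1, -2], [-3, 7]].
T³ = P·diag(0, -64)·P⁻¹ = [[384, -896], [192, -448]].
The requested entry is 192.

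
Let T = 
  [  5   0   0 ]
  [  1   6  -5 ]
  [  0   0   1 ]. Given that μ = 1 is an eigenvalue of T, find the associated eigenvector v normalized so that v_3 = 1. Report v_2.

1

T − 1I = [[4, 0, 0], [1, 5, -5], [0, 0, 0]].
Solving (T − 1I)v = 0 gives the eigenspace spanned by (0, 1, 1).
With v_3 = 1, v = (0, 1, 1), so v_2 = 1.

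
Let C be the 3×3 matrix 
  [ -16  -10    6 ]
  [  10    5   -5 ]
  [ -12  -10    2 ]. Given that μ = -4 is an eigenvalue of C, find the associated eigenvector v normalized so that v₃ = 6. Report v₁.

C + 4I = [[-12, -10, 6], [10, 9, -5], [-12, -10, 6]].
Solving (C + 4I)v = 0 gives the eigenspace spanned by (3, 0, 6).
With v₃ = 6, v = (3, 0, 6), so v₁ = 3.

3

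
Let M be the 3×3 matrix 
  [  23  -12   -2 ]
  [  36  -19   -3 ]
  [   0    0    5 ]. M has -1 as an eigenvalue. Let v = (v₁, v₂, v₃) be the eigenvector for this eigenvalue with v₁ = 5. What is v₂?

10

M + 1I = [[24, -12, -2], [36, -18, -3], [0, 0, 6]].
Solving (M + 1I)v = 0 gives the eigenspace spanned by (5, 10, 0).
With v₁ = 5, v = (5, 10, 0), so v₂ = 10.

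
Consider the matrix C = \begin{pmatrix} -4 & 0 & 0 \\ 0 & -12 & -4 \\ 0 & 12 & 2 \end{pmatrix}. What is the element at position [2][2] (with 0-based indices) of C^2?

-44

Characteristic polynomial: μ^3 + 14μ^2 + 64μ + 96 = (μ + 4)^2(μ + 6), so the eigenvalues are -6, -4, -4.
μ=-4: eigenvector (1, 0, 0).
μ=-6: eigenvector (0, 2, -3).
μ=-4: eigenvector (0, 1, -2).
P = [[1, 0, 0], [0, 2, 1], [0, -3, -2]], D = diag(-4, -6, -4), P⁻¹ = [[1, 0, 0], [0, 2, 1], [0, -3, -2]].
C² = P·diag(16, 36, 16)·P⁻¹ = [[16, 0, 0], [0, 96, 40], [0, -120, -44]].
The requested entry is -44.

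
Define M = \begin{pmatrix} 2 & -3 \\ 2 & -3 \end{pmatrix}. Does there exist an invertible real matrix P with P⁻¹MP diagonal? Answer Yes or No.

Characteristic polynomial: p(r) = r^2 + r = r(r + 1).
All 2 eigenvalues are distinct, so M is diagonalizable.

Yes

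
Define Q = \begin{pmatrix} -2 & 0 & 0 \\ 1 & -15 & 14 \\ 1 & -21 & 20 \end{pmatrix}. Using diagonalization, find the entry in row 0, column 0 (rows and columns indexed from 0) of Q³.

-8

Characteristic polynomial: r^3 - 3r^2 - 16r - 12 = (r - 6)(r + 1)(r + 2), so the eigenvalues are -2, -1, 6.
r=-2: eigenvector (1, -1, -1).
r=6: eigenvector (0, 2, 3).
r=-1: eigenvector (0, 1, 1).
P = [[1, 0, 0], [-1, 2, 1], [-1, 3, 1]], D = diag(-2, 6, -1), P⁻¹ = [[1, 0, 0], [0, -1, 1], [1, 3, -2]].
Q³ = P·diag(-8, 216, -1)·P⁻¹ = [[-8, 0, 0], [7, -435, 434], [7, -651, 650]].
The requested entry is -8.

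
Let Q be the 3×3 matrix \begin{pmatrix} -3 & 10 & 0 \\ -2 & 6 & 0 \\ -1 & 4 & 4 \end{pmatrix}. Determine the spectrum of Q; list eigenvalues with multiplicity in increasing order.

Characteristic polynomial: p(s) = s^3 - 7s^2 + 14s - 8 = (s - 4)(s - 2)(s - 1).
Roots (with multiplicity): 1, 2, 4.

1, 2, 4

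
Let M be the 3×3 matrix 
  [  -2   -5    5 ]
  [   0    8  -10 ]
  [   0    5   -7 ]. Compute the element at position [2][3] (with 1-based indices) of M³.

Characteristic polynomial: t^3 + t^2 - 8t - 12 = (t - 3)(t + 2)^2, so the eigenvalues are -2, -2, 3.
t=-2: eigenvector (1, 0, 0).
t=-2: eigenvector (-1, 1, 1).
t=3: eigenvector (1, -2, -1).
P = [[1, -1, 1], [0, 1, -2], [0, 1, -1]], D = diag(-2, -2, 3), P⁻¹ = [[1, 0, 1], [0, -1, 2], [0, -1, 1]].
M³ = P·diag(-8, -8, 27)·P⁻¹ = [[-8, -35, 35], [0, 62, -70], [0, 35, -43]].
The requested entry is -70.

-70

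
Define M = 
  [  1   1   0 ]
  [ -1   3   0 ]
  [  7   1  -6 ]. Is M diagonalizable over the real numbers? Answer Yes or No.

No

Characteristic polynomial: p(s) = s^3 + 2s^2 - 20s + 24 = (s - 2)^2(s + 6).
s = 2 has algebraic multiplicity 2; rank(M − 2I) = 2, so geometric multiplicity = 1.
Geometric multiplicity < algebraic multiplicity, so M is not diagonalizable.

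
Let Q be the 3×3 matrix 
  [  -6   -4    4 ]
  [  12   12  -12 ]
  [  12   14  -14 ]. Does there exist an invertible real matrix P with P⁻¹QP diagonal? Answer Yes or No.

Yes

Characteristic polynomial: p(λ) = λ^3 + 8λ^2 + 12λ = λ(λ + 2)(λ + 6).
All 3 eigenvalues are distinct, so Q is diagonalizable.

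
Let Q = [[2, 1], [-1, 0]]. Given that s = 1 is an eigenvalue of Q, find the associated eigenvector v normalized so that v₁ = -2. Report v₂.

Q − 1I = [[1, 1], [-1, -1]].
Solving (Q − 1I)v = 0 gives the eigenspace spanned by (-2, 2).
With v₁ = -2, v = (-2, 2), so v₂ = 2.

2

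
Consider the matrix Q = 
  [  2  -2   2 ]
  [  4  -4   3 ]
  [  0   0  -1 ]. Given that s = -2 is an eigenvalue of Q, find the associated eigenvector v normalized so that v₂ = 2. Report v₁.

Q + 2I = [[4, -2, 2], [4, -2, 3], [0, 0, 1]].
Solving (Q + 2I)v = 0 gives the eigenspace spanned by (1, 2, 0).
With v₂ = 2, v = (1, 2, 0), so v₁ = 1.

1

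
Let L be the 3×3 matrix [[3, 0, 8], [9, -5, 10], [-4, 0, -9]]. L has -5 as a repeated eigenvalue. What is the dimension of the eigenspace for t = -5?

L + 5I = [[8, 0, 8], [9, 0, 10], [-4, 0, -4]].
This matrix has rank 2, so its null space has dimension 3 − 2 = 1.

1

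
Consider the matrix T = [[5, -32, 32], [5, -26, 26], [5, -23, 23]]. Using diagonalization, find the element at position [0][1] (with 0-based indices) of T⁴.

Characteristic polynomial: μ^3 - 2μ^2 - 15μ = μ(μ - 5)(μ + 3), so the eigenvalues are -3, 0, 5.
μ=5: eigenvector (1, 1, 1).
μ=0: eigenvector (0, 1, 1).
μ=-3: eigenvector (-4, -2, -1).
P = [[1, 0, -4], [1, 1, -2], [1, 1, -1]], D = diag(5, 0, -3), P⁻¹ = [[1, -4, 4], [-1, 3, -2], [0, -1, 1]].
T⁴ = P·diag(625, 0, 81)·P⁻¹ = [[625, -2176, 2176], [625, -2338, 2338], [625, -2419, 2419]].
The requested entry is -2176.

-2176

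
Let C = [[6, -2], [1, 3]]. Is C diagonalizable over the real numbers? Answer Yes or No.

Characteristic polynomial: p(μ) = μ^2 - 9μ + 20 = (μ - 5)(μ - 4).
All 2 eigenvalues are distinct, so C is diagonalizable.

Yes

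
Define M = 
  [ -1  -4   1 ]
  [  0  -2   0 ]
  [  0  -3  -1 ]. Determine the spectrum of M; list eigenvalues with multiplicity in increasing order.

Characteristic polynomial: p(λ) = λ^3 + 4λ^2 + 5λ + 2 = (λ + 1)^2(λ + 2).
Roots (with multiplicity): -2, -1, -1.

-2, -1, -1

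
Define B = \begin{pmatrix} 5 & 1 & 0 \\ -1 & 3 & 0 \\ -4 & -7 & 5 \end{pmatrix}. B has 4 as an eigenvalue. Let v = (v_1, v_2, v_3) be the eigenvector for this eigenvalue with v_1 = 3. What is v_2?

-3

B − 4I = [[1, 1, 0], [-1, -1, 0], [-4, -7, 1]].
Solving (B − 4I)v = 0 gives the eigenspace spanned by (3, -3, -9).
With v_1 = 3, v = (3, -3, -9), so v_2 = -3.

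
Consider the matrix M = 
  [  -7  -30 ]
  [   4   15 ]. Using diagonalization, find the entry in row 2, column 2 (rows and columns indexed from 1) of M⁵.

17535

Characteristic polynomial: t^2 - 8t + 15 = (t - 5)(t - 3), so the eigenvalues are 3, 5.
t=3: eigenvector (-3, 1).
t=5: eigenvector (-5, 2).
P = [[-3, -5], [1, 2]], D = diag(3, 5), P⁻¹ = [[-2, -5], [1, 3]].
M⁵ = P·diag(243, 3125)·P⁻¹ = [[-14167, -43230], [5764, 17535]].
The requested entry is 17535.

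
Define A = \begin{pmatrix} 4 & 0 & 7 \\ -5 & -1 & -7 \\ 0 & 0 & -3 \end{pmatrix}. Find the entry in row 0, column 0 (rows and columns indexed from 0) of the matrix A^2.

Characteristic polynomial: μ^3 - 13μ - 12 = (μ - 4)(μ + 1)(μ + 3), so the eigenvalues are -3, -1, 4.
μ=-1: eigenvector (0, 1, 0).
μ=-3: eigenvector (1, -1, -1).
μ=4: eigenvector (1, -1, 0).
P = [[0, 1, 1], [1, -1, -1], [0, -1, 0]], D = diag(-1, -3, 4), P⁻¹ = [[1, 1, 0], [0, 0, -1], [1, 0, 1]].
A² = P·diag(1, 9, 16)·P⁻¹ = [[16, 0, 7], [-15, 1, -7], [0, 0, 9]].
The requested entry is 16.

16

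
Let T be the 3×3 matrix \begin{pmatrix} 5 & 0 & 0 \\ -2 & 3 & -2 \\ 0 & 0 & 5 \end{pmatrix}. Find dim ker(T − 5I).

2

T − 5I = [[0, 0, 0], [-2, -2, -2], [0, 0, 0]].
This matrix has rank 1, so its null space has dimension 3 − 1 = 2.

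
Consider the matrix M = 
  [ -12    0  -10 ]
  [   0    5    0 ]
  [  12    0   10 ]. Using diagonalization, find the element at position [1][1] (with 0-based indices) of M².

Characteristic polynomial: μ^3 - 3μ^2 - 10μ = μ(μ - 5)(μ + 2), so the eigenvalues are -2, 0, 5.
μ=-2: eigenvector (1, 0, -1).
μ=5: eigenvector (0, 1, 0).
μ=0: eigenvector (-5, 0, 6).
P = [[1, 0, -5], [0, 1, 0], [-1, 0, 6]], D = diag(-2, 5, 0), P⁻¹ = [[6, 0, 5], [0, 1, 0], [1, 0, 1]].
M² = P·diag(4, 25, 0)·P⁻¹ = [[24, 0, 20], [0, 25, 0], [-24, 0, -20]].
The requested entry is 25.

25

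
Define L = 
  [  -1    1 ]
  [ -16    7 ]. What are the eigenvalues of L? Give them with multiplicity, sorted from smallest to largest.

3, 3

Characteristic polynomial: p(r) = r^2 - 6r + 9 = (r - 3)^2.
Roots (with multiplicity): 3, 3.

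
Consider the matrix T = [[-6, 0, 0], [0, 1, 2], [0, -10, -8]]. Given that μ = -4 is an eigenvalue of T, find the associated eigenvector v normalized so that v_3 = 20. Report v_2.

-8

T + 4I = [[-2, 0, 0], [0, 5, 2], [0, -10, -4]].
Solving (T + 4I)v = 0 gives the eigenspace spanned by (0, -8, 20).
With v_3 = 20, v = (0, -8, 20), so v_2 = -8.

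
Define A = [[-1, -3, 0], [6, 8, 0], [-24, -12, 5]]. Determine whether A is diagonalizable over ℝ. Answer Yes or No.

Yes

Characteristic polynomial: p(t) = t^3 - 12t^2 + 45t - 50 = (t - 5)^2(t - 2).
t = 5 has algebraic multiplicity 2; rank(A − 5I) = 1, so geometric multiplicity = 2.
Every eigenvalue has geometric = algebraic multiplicity, so A is diagonalizable.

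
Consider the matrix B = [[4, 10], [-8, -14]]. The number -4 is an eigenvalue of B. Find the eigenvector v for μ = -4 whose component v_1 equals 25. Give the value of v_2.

B + 4I = [[8, 10], [-8, -10]].
Solving (B + 4I)v = 0 gives the eigenspace spanned by (25, -20).
With v_1 = 25, v = (25, -20), so v_2 = -20.

-20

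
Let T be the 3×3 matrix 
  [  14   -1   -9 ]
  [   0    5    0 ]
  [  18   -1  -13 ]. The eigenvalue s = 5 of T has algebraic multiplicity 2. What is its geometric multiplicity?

T − 5I = [[9, -1, -9], [0, 0, 0], [18, -1, -18]].
This matrix has rank 2, so its null space has dimension 3 − 2 = 1.

1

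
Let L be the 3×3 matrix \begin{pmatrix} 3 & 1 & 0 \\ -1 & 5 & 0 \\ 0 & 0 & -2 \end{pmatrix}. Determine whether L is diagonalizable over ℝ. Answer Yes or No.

No

Characteristic polynomial: p(λ) = λ^3 - 6λ^2 + 32 = (λ - 4)^2(λ + 2).
λ = 4 has algebraic multiplicity 2; rank(L − 4I) = 2, so geometric multiplicity = 1.
Geometric multiplicity < algebraic multiplicity, so L is not diagonalizable.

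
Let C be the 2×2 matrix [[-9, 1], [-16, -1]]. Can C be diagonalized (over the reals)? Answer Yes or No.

Characteristic polynomial: p(λ) = λ^2 + 10λ + 25 = (λ + 5)^2.
λ = -5 has algebraic multiplicity 2; rank(C + 5I) = 1, so geometric multiplicity = 1.
Geometric multiplicity < algebraic multiplicity, so C is not diagonalizable.

No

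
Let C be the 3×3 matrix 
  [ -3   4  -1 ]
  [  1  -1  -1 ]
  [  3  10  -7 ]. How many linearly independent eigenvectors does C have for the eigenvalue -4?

1

C + 4I = [[1, 4, -1], [1, 3, -1], [3, 10, -3]].
This matrix has rank 2, so its null space has dimension 3 − 2 = 1.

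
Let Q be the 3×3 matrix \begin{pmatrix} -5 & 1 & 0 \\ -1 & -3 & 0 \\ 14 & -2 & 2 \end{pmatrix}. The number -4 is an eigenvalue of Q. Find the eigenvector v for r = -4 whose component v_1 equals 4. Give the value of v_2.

4

Q + 4I = [[-1, 1, 0], [-1, 1, 0], [14, -2, 6]].
Solving (Q + 4I)v = 0 gives the eigenspace spanned by (4, 4, -8).
With v_1 = 4, v = (4, 4, -8), so v_2 = 4.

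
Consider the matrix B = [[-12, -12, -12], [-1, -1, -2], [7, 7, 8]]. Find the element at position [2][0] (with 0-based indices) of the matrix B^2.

Characteristic polynomial: μ^3 + 5μ^2 - 6μ = μ(μ - 1)(μ + 6), so the eigenvalues are -6, 0, 1.
μ=0: eigenvector (-1, 1, 0).
μ=-6: eigenvector (-2, 0, 1).
μ=1: eigenvector (0, -1, 1).
P = [[-1, -2, 0], [1, 0, -1], [0, 1, 1]], D = diag(0, -6, 1), P⁻¹ = [[1, 2, 2], [-1, -1, -1], [1, 1, 2]].
B² = P·diag(0, 36, 1)·P⁻¹ = [[72, 72, 72], [-1, -1, -2], [-35, -35, -34]].
The requested entry is -35.

-35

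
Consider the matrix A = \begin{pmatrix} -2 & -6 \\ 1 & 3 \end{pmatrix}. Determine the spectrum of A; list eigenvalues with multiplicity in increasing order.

Characteristic polynomial: p(μ) = μ^2 - μ = μ(μ - 1).
Roots (with multiplicity): 0, 1.

0, 1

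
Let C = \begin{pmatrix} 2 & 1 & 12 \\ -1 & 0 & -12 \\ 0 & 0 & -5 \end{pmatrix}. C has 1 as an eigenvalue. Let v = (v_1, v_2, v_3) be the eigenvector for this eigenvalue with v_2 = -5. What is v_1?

C − 1I = [[1, 1, 12], [-1, -1, -12], [0, 0, -6]].
Solving (C − 1I)v = 0 gives the eigenspace spanned by (5, -5, 0).
With v_2 = -5, v = (5, -5, 0), so v_1 = 5.

5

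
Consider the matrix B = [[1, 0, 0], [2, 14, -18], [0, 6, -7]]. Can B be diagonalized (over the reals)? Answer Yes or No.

Characteristic polynomial: p(μ) = μ^3 - 8μ^2 + 17μ - 10 = (μ - 5)(μ - 2)(μ - 1).
All 3 eigenvalues are distinct, so B is diagonalizable.

Yes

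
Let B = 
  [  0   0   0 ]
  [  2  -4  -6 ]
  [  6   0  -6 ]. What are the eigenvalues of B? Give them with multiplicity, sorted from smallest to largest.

Characteristic polynomial: p(μ) = μ^3 + 10μ^2 + 24μ = μ(μ + 4)(μ + 6).
Roots (with multiplicity): -6, -4, 0.

-6, -4, 0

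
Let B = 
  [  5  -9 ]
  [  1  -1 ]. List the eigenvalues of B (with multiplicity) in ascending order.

2, 2

Characteristic polynomial: p(r) = r^2 - 4r + 4 = (r - 2)^2.
Roots (with multiplicity): 2, 2.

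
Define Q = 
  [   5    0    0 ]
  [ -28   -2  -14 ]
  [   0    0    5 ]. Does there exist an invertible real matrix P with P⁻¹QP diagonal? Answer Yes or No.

Yes

Characteristic polynomial: p(t) = t^3 - 8t^2 + 5t + 50 = (t - 5)^2(t + 2).
t = 5 has algebraic multiplicity 2; rank(Q − 5I) = 1, so geometric multiplicity = 2.
Every eigenvalue has geometric = algebraic multiplicity, so Q is diagonalizable.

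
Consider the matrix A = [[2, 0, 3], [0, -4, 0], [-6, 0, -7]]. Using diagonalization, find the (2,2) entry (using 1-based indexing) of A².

Characteristic polynomial: λ^3 + 9λ^2 + 24λ + 16 = (λ + 1)(λ + 4)^2, so the eigenvalues are -4, -4, -1.
λ=-1: eigenvector (1, 0, -1).
λ=-4: eigenvector (-1, 0, 2).
λ=-4: eigenvector (0, 1, 0).
P = [[1, -1, 0], [0, 0, 1], [-1, 2, 0]], D = diag(-1, -4, -4), P⁻¹ = [[2, 0, 1], [1, 0, 1], [0, 1, 0]].
A² = P·diag(1, 16, 16)·P⁻¹ = [[-14, 0, -15], [0, 16, 0], [30, 0, 31]].
The requested entry is 16.

16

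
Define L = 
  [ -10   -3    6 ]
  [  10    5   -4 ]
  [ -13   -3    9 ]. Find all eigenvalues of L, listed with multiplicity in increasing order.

Characteristic polynomial: p(μ) = μ^3 - 4μ^2 + μ + 6 = (μ - 3)(μ - 2)(μ + 1).
Roots (with multiplicity): -1, 2, 3.

-1, 2, 3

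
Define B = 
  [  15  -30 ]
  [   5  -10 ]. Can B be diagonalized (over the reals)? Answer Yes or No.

Yes

Characteristic polynomial: p(s) = s^2 - 5s = s(s - 5).
All 2 eigenvalues are distinct, so B is diagonalizable.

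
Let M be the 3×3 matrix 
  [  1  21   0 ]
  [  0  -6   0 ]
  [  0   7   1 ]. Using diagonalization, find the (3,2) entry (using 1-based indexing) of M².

Characteristic polynomial: s^3 + 4s^2 - 11s + 6 = (s - 1)^2(s + 6), so the eigenvalues are -6, 1, 1.
s=1: eigenvector (-1, 0, -1).
s=-6: eigenvector (-3, 1, -1).
s=1: eigenvector (2, 0, 1).
P = [[-1, -3, 2], [0, 1, 0], [-1, -1, 1]], D = diag(1, -6, 1), P⁻¹ = [[1, 1, -2], [0, 1, 0], [1, 2, -1]].
M² = P·diag(1, 36, 1)·P⁻¹ = [[1, -105, 0], [0, 36, 0], [0, -35, 1]].
The requested entry is -35.

-35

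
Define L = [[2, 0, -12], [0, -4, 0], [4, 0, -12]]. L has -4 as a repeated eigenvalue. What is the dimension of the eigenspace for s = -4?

2

L + 4I = [[6, 0, -12], [0, 0, 0], [4, 0, -8]].
This matrix has rank 1, so its null space has dimension 3 − 1 = 2.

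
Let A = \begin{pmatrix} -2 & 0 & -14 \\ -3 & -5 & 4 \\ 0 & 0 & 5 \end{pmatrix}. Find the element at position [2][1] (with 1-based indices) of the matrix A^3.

Characteristic polynomial: λ^3 + 2λ^2 - 25λ - 50 = (λ - 5)(λ + 2)(λ + 5), so the eigenvalues are -5, -2, 5.
λ=5: eigenvector (-2, 1, 1).
λ=-5: eigenvector (0, 1, 0).
λ=-2: eigenvector (1, -1, 0).
P = [[-2, 0, 1], [1, 1, -1], [1, 0, 0]], D = diag(5, -5, -2), P⁻¹ = [[0, 0, 1], [1, 1, 1], [1, 0, 2]].
A³ = P·diag(125, -125, -8)·P⁻¹ = [[-8, 0, -266], [-117, -125, 16], [0, 0, 125]].
The requested entry is -117.

-117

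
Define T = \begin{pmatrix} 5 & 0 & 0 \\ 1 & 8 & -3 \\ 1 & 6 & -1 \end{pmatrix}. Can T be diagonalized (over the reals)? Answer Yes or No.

No

Characteristic polynomial: p(s) = s^3 - 12s^2 + 45s - 50 = (s - 5)^2(s - 2).
s = 5 has algebraic multiplicity 2; rank(T − 5I) = 2, so geometric multiplicity = 1.
Geometric multiplicity < algebraic multiplicity, so T is not diagonalizable.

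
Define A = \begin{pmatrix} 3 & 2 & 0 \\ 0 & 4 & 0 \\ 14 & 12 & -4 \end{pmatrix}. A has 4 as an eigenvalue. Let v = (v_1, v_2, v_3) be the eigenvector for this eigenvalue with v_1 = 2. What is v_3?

A − 4I = [[-1, 2, 0], [0, 0, 0], [14, 12, -8]].
Solving (A − 4I)v = 0 gives the eigenspace spanned by (2, 1, 5).
With v_1 = 2, v = (2, 1, 5), so v_3 = 5.

5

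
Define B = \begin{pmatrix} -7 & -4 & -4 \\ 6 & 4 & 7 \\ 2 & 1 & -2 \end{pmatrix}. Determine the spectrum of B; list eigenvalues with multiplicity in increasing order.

-3, -3, 1

Characteristic polynomial: p(λ) = λ^3 + 5λ^2 + 3λ - 9 = (λ - 1)(λ + 3)^2.
Roots (with multiplicity): -3, -3, 1.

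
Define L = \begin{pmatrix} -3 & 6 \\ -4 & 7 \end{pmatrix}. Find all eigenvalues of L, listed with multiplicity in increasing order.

Characteristic polynomial: p(μ) = μ^2 - 4μ + 3 = (μ - 3)(μ - 1).
Roots (with multiplicity): 1, 3.

1, 3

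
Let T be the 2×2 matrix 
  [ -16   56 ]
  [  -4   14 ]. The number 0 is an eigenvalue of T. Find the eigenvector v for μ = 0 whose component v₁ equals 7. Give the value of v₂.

2

T = [[-16, 56], [-4, 14]].
Solving (T)v = 0 gives the eigenspace spanned by (7, 2).
With v₁ = 7, v = (7, 2), so v₂ = 2.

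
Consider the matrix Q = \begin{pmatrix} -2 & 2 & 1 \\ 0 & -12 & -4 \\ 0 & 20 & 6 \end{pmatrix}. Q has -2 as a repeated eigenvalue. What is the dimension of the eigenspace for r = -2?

1

Q + 2I = [[0, 2, 1], [0, -10, -4], [0, 20, 8]].
This matrix has rank 2, so its null space has dimension 3 − 2 = 1.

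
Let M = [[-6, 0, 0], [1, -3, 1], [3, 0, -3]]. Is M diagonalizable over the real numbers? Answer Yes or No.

No

Characteristic polynomial: p(μ) = μ^3 + 12μ^2 + 45μ + 54 = (μ + 3)^2(μ + 6).
μ = -3 has algebraic multiplicity 2; rank(M + 3I) = 2, so geometric multiplicity = 1.
Geometric multiplicity < algebraic multiplicity, so M is not diagonalizable.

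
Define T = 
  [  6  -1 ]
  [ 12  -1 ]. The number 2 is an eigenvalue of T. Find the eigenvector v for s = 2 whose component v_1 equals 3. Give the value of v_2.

T − 2I = [[4, -1], [12, -3]].
Solving (T − 2I)v = 0 gives the eigenspace spanned by (3, 12).
With v_1 = 3, v = (3, 12), so v_2 = 12.

12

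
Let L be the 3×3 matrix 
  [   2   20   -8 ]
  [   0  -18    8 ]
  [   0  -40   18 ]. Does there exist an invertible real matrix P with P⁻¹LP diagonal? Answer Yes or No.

Yes

Characteristic polynomial: p(μ) = μ^3 - 2μ^2 - 4μ + 8 = (μ - 2)^2(μ + 2).
μ = 2 has algebraic multiplicity 2; rank(L − 2I) = 1, so geometric multiplicity = 2.
Every eigenvalue has geometric = algebraic multiplicity, so L is diagonalizable.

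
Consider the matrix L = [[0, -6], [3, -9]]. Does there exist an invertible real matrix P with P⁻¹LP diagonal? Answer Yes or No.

Characteristic polynomial: p(r) = r^2 + 9r + 18 = (r + 3)(r + 6).
All 2 eigenvalues are distinct, so L is diagonalizable.

Yes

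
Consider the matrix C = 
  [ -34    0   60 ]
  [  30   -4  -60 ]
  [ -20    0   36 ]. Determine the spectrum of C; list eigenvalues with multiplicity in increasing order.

Characteristic polynomial: p(t) = t^3 + 2t^2 - 32t - 96 = (t - 6)(t + 4)^2.
Roots (with multiplicity): -4, -4, 6.

-4, -4, 6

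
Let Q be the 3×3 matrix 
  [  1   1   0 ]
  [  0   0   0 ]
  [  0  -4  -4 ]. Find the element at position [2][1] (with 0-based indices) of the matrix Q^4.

Characteristic polynomial: λ^3 + 3λ^2 - 4λ = λ(λ - 1)(λ + 4), so the eigenvalues are -4, 0, 1.
λ=1: eigenvector (1, 0, 0).
λ=-4: eigenvector (0, 0, 1).
λ=0: eigenvector (-1, 1, -1).
P = [[1, 0, -1], [0, 0, 1], [0, 1, -1]], D = diag(1, -4, 0), P⁻¹ = [[1, 1, 0], [0, 1, 1], [0, 1, 0]].
Q⁴ = P·diag(1, 256, 0)·P⁻¹ = [[1, 1, 0], [0, 0, 0], [0, 256, 256]].
The requested entry is 256.

256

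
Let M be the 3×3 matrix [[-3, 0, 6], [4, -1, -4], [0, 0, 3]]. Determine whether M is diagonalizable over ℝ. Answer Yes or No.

Yes

Characteristic polynomial: p(t) = t^3 + t^2 - 9t - 9 = (t - 3)(t + 1)(t + 3).
All 3 eigenvalues are distinct, so M is diagonalizable.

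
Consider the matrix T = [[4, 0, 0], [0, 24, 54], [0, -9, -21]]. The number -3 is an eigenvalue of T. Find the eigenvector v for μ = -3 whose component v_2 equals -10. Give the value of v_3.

T + 3I = [[7, 0, 0], [0, 27, 54], [0, -9, -18]].
Solving (T + 3I)v = 0 gives the eigenspace spanned by (0, -10, 5).
With v_2 = -10, v = (0, -10, 5), so v_3 = 5.

5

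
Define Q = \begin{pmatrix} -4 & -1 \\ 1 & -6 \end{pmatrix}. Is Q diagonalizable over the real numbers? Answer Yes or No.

Characteristic polynomial: p(r) = r^2 + 10r + 25 = (r + 5)^2.
r = -5 has algebraic multiplicity 2; rank(Q + 5I) = 1, so geometric multiplicity = 1.
Geometric multiplicity < algebraic multiplicity, so Q is not diagonalizable.

No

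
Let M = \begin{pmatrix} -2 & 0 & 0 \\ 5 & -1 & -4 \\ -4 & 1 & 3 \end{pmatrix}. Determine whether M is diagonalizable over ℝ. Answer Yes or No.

Characteristic polynomial: p(t) = t^3 - 3t + 2 = (t - 1)^2(t + 2).
t = 1 has algebraic multiplicity 2; rank(M − 1I) = 2, so geometric multiplicity = 1.
Geometric multiplicity < algebraic multiplicity, so M is not diagonalizable.

No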